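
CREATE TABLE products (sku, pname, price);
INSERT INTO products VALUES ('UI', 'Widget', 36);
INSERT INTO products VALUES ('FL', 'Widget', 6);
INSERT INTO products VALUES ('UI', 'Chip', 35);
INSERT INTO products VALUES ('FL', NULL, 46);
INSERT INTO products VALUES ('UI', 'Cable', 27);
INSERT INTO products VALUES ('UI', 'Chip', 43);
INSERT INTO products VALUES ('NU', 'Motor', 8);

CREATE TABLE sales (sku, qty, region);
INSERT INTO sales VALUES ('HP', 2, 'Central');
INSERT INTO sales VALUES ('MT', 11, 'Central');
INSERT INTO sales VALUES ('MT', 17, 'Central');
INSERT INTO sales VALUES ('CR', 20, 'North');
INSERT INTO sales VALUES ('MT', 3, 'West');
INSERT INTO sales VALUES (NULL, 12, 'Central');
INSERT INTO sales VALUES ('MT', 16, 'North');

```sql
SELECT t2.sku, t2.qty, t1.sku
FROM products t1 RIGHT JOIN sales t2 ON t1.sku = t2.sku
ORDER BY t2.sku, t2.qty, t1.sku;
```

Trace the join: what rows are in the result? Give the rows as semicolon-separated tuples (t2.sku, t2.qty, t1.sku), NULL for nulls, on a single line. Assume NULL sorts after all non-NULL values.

(CR, 20, NULL); (HP, 2, NULL); (MT, 3, NULL); (MT, 11, NULL); (MT, 16, NULL); (MT, 17, NULL); (NULL, 12, NULL)

RIGHT JOIN keeps every row from `sales`; unmatched rows get NULL for `products`'s columns.
Matching on t1.sku = t2.sku. A NULL in a compared column never satisfies the condition.
- t1[0] sku=UI → no match.
- t1[1] sku=FL → no match.
- t1[2] sku=UI → no match.
- t1[3] sku=FL → no match.
- t1[4] sku=UI → no match.
- t1[5] sku=UI → no match.
- t1[6] sku=NU → no match.
- plus 7 unmatched t2 row(s), each kept with NULL t1 columns.
After projecting and ordering:
t2.sku | t2.qty | t1.sku
CR | 20 | NULL
HP | 2 | NULL
MT | 3 | NULL
MT | 11 | NULL
MT | 16 | NULL
MT | 17 | NULL
NULL | 12 | NULL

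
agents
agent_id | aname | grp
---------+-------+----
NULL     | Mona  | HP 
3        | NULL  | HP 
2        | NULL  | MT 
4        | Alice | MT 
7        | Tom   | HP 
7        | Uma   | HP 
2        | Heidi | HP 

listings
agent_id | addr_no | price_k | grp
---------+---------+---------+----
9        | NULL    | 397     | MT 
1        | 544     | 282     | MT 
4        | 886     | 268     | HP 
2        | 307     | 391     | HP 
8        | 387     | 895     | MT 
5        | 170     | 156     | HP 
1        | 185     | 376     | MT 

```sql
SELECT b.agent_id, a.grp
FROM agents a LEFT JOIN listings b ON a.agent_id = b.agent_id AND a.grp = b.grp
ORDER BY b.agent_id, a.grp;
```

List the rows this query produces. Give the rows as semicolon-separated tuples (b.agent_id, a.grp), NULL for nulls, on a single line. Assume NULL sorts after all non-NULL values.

(2, HP); (NULL, HP); (NULL, HP); (NULL, HP); (NULL, HP); (NULL, MT); (NULL, MT)

LEFT JOIN keeps every row from `agents`; unmatched rows get NULL for `listings`'s columns.
Matching on a.agent_id = b.agent_id AND a.grp = b.grp. A NULL in a compared column never satisfies the condition.
Matched pairs: 1; unmatched a rows kept: 6.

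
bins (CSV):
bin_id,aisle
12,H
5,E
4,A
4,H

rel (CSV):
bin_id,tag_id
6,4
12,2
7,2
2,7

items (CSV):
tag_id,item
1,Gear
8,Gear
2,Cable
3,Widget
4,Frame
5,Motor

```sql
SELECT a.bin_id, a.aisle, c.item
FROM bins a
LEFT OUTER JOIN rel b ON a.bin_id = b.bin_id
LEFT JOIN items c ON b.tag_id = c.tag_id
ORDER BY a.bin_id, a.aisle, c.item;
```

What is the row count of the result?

Joins associate left-to-right: bins LEFT JOIN rel on bin_id gives 4 intermediate row(s).
Then LEFT JOIN `items c` on tag_id: each of those 4 rows is kept; rows whose b.tag_id has no match in c get NULL for c's columns.
Result: 4 row(s).

4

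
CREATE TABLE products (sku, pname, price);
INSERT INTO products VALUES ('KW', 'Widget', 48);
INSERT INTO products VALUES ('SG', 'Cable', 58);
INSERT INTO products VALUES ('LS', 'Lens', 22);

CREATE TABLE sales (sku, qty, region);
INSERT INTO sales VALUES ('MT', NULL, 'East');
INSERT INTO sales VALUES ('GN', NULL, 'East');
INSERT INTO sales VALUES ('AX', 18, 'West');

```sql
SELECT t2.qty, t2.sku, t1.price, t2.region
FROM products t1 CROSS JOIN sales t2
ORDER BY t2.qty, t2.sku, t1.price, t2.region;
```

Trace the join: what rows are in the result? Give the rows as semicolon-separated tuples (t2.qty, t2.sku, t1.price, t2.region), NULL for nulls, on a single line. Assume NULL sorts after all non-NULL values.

CROSS JOIN pairs every row of `products` with every row of `sales`: 3 × 3 = 9 rows.
After projecting and ordering:
t2.qty | t2.sku | t1.price | t2.region
18 | AX | 22 | West
18 | AX | 48 | West
18 | AX | 58 | West
NULL | GN | 22 | East
NULL | GN | 48 | East
NULL | GN | 58 | East
NULL | MT | 22 | East
NULL | MT | 48 | East
NULL | MT | 58 | East

(18, AX, 22, West); (18, AX, 48, West); (18, AX, 58, West); (NULL, GN, 22, East); (NULL, GN, 48, East); (NULL, GN, 58, East); (NULL, MT, 22, East); (NULL, MT, 48, East); (NULL, MT, 58, East)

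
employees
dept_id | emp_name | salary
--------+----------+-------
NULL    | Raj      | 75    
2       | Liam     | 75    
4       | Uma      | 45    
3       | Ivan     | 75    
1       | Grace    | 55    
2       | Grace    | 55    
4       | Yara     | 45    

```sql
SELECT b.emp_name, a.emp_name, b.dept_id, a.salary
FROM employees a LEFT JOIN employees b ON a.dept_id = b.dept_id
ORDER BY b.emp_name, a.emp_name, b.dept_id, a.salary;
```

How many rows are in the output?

11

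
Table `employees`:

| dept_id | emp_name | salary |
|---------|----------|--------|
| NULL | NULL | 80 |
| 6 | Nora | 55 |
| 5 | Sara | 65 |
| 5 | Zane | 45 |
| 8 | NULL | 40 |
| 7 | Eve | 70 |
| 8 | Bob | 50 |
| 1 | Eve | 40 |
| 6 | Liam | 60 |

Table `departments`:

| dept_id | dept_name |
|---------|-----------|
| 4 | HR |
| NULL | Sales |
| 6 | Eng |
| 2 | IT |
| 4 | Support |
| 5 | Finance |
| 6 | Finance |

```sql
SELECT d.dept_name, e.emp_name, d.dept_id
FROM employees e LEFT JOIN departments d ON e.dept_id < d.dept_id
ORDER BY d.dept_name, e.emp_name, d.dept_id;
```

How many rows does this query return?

LEFT JOIN keeps every row from `employees`; unmatched rows get NULL for `departments`'s columns.
Matching on e.dept_id < d.dept_id. A NULL in a compared column never satisfies the condition.
- e (dept_id=NULL) has no partner → padded with NULL.
- e (dept_id=6) has no partner → padded with NULL.
- e (dept_id=5) pairs with 2 row(s) of d.
- e (dept_id=5) pairs with 2 row(s) of d.
- e (dept_id=8) has no partner → padded with NULL.
- e (dept_id=7) has no partner → padded with NULL.
- e (dept_id=8) has no partner → padded with NULL.
- e (dept_id=1) pairs with 6 row(s) of d.
- e (dept_id=6) has no partner → padded with NULL.
Total: 10 matched + 6 padded = 16 rows.

16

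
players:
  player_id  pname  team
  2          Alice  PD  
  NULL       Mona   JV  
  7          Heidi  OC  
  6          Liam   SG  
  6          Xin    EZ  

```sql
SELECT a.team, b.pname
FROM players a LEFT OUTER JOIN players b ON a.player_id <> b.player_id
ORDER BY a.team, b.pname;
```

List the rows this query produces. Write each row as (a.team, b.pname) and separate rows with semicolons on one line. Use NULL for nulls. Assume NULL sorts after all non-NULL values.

(EZ, Alice); (EZ, Heidi); (JV, NULL); (OC, Alice); (OC, Liam); (OC, Xin); (PD, Heidi); (PD, Liam); (PD, Xin); (SG, Alice); (SG, Heidi)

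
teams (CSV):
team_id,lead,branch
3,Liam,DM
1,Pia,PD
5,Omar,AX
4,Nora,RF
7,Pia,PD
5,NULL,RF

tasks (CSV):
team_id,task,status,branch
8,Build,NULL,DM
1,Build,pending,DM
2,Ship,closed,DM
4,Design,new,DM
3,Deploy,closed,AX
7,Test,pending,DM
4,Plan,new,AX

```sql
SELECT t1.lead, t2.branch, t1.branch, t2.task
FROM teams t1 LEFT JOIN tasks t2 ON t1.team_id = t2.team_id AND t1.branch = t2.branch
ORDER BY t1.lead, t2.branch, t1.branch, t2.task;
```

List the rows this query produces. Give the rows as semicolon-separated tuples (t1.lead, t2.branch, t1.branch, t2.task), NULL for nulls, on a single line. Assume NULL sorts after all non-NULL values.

(Liam, NULL, DM, NULL); (Nora, NULL, RF, NULL); (Omar, NULL, AX, NULL); (Pia, NULL, PD, NULL); (Pia, NULL, PD, NULL); (NULL, NULL, RF, NULL)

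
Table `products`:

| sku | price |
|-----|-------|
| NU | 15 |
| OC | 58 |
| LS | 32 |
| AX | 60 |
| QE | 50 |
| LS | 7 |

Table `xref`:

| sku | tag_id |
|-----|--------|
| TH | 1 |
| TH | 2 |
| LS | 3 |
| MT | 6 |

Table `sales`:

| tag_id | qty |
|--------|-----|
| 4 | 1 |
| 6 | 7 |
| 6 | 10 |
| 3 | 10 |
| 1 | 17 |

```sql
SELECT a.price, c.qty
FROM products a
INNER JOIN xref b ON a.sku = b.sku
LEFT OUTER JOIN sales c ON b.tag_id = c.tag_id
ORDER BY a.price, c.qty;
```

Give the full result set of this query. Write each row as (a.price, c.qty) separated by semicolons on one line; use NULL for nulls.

(7, 10); (32, 10)

Evaluate left to right. First `products a INNER JOIN xref b` on sku: 2 row(s).
Then LEFT JOIN `sales c` on tag_id: each of those 2 rows is kept; rows whose b.tag_id has no match in c get NULL for c's columns.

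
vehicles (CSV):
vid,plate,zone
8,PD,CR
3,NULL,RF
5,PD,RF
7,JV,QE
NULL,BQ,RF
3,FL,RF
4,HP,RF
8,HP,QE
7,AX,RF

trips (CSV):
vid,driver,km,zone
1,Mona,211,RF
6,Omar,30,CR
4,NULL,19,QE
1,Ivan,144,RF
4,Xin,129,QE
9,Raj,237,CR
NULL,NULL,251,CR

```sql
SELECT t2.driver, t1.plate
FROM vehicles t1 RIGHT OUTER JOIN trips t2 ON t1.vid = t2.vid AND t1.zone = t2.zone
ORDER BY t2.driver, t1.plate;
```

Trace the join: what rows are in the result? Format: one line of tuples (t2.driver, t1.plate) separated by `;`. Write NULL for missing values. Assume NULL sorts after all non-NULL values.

RIGHT JOIN keeps every row from `trips`; unmatched rows get NULL for `vehicles`'s columns.
Matching on t1.vid = t2.vid AND t1.zone = t2.zone. A NULL in a compared column never satisfies the condition.
- t1 row (vid=8, zone=CR): no match.
- t1 row (vid=3, zone=RF): no match.
- t1 row (vid=5, zone=RF): no match.
- t1 row (vid=7, zone=QE): no match.
- t1 row (vid=NULL, zone=RF): no match.
- t1 row (vid=3, zone=RF): no match.
- t1 row (vid=4, zone=RF): no match.
- t1 row (vid=8, zone=QE): no match.
- t1 row (vid=7, zone=RF): no match.
- 7 t2 row(s) had no t1 match → kept, t1 columns NULL.
After projecting and ordering:
t2.driver | t1.plate
Ivan | NULL
Mona | NULL
Omar | NULL
Raj | NULL
Xin | NULL
NULL | NULL
NULL | NULL

(Ivan, NULL); (Mona, NULL); (Omar, NULL); (Raj, NULL); (Xin, NULL); (NULL, NULL); (NULL, NULL)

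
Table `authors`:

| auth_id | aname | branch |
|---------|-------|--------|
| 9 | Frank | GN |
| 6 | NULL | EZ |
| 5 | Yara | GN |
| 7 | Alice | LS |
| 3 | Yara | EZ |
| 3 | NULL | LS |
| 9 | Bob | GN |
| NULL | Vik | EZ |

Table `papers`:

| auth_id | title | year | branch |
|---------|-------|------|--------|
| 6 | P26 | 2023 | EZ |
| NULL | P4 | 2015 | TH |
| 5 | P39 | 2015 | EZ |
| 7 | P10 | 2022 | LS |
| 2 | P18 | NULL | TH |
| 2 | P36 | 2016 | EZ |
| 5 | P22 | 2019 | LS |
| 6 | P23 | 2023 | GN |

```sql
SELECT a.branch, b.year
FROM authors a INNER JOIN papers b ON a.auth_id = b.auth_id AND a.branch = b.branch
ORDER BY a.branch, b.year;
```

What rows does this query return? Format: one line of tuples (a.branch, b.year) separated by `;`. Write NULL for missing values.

INNER JOIN keeps only pairs where the ON condition holds.
Matching on a.auth_id = b.auth_id AND a.branch = b.branch. A NULL in a compared column never satisfies the condition.
Matched pairs: 2.

(EZ, 2023); (LS, 2022)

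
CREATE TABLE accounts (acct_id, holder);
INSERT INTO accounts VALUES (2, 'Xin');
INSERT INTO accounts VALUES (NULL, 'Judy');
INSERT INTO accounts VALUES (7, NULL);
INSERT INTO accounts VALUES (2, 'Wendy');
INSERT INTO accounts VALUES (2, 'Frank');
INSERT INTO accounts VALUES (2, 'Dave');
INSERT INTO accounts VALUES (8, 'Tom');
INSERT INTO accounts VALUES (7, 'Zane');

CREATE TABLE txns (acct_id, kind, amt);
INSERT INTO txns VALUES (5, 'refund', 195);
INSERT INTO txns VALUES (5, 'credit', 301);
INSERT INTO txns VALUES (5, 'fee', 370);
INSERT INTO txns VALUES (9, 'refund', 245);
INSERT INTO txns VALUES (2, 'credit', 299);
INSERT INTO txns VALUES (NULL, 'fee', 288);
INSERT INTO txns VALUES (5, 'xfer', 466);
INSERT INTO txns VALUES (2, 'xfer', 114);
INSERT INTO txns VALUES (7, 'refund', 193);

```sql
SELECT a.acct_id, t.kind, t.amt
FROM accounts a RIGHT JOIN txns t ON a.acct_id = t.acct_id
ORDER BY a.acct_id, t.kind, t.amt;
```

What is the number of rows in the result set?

RIGHT JOIN keeps every row from `txns`; unmatched rows get NULL for `accounts`'s columns.
Matching on a.acct_id = t.acct_id. A NULL in a compared column never satisfies the condition.
Matched pairs: 10; unmatched t rows kept: 6.
Total: 10 matched + 6 padded = 16 rows.

16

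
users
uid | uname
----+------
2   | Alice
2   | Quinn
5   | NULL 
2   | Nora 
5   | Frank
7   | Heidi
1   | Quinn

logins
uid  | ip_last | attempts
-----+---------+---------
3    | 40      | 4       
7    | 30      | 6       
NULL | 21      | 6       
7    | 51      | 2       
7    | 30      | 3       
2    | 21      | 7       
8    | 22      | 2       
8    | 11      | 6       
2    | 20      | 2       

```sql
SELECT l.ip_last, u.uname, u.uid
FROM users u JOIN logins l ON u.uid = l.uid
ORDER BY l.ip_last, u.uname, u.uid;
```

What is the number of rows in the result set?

9

INNER JOIN keeps only pairs where the ON condition holds.
Matching on u.uid = l.uid. A NULL in a compared column never satisfies the condition.
- uid=2: 2 matching l row(s), so 2 row(s) emitted.
- uid=2: 2 matching l row(s), so 2 row(s) emitted.
- uid=5: no matching l row, dropped.
- uid=2: 2 matching l row(s), so 2 row(s) emitted.
- uid=5: no matching l row, dropped.
- uid=7: 3 matching l row(s), so 3 row(s) emitted.
- uid=1: no matching l row, dropped.
Total: 9 rows.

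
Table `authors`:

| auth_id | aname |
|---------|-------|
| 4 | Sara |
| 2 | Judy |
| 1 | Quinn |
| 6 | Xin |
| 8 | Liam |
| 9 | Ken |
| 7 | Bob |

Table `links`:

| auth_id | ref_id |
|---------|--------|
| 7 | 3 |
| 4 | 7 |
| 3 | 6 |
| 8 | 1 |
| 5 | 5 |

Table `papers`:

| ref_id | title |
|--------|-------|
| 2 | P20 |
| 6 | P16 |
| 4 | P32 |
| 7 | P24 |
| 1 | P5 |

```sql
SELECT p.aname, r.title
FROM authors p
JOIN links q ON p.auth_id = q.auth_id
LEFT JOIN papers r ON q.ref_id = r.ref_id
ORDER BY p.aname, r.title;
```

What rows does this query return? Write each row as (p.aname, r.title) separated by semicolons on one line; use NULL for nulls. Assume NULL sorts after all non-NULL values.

(Bob, NULL); (Liam, P5); (Sara, P24)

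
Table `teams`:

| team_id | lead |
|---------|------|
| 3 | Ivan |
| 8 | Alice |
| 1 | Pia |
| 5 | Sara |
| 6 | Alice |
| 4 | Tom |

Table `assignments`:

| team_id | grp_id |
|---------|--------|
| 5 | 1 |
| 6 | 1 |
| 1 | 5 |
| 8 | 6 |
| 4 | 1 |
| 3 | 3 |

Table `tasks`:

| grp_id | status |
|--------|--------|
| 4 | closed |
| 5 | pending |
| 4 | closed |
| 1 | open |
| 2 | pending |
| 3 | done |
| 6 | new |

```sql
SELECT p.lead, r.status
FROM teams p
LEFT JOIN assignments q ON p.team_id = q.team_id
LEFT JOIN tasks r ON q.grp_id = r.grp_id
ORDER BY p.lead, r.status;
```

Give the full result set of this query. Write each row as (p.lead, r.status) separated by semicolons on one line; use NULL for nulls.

Step 1 — p LEFT JOIN q on team_id → 6 row(s).
Then LEFT JOIN `tasks r` on grp_id: each of those 6 rows is kept; rows whose q.grp_id has no match in r get NULL for r's columns.

(Alice, new); (Alice, open); (Ivan, done); (Pia, pending); (Sara, open); (Tom, open)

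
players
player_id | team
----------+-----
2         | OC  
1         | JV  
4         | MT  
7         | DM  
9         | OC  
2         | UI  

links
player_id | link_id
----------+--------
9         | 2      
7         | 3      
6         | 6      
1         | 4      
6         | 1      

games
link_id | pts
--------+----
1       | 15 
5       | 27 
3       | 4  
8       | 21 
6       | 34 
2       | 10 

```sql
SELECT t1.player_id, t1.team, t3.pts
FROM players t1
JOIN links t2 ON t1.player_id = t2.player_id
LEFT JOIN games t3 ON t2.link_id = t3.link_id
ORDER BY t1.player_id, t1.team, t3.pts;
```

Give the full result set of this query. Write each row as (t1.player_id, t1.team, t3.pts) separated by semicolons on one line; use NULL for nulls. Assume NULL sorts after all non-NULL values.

Step 1 — t1 INNER JOIN t2 on player_id → 3 row(s).
Then LEFT JOIN `games t3` on link_id: each of those 3 rows is kept; rows whose t2.link_id has no match in t3 get NULL for t3's columns.

(1, JV, NULL); (7, DM, 4); (9, OC, 10)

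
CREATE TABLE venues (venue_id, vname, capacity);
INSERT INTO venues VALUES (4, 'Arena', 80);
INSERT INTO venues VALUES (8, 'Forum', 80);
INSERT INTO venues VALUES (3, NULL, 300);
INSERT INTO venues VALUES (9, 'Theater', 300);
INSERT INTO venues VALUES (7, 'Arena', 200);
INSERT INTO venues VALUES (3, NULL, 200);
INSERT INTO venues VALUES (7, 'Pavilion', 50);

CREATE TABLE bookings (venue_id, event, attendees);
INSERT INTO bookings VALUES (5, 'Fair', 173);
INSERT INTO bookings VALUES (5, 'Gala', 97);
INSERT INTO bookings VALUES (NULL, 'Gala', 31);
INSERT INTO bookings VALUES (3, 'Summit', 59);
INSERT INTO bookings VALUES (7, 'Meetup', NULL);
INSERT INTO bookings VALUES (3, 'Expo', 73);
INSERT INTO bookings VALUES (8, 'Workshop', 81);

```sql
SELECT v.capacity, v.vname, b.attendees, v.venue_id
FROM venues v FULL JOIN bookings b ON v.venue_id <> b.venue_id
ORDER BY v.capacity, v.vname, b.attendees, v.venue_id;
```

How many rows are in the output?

FULL OUTER JOIN keeps every row from both sides; unmatched rows get NULL for the other side's columns.
Matching on v.venue_id <> b.venue_id. A NULL in a compared column never satisfies the condition.
- v row (venue_id=4): matches 6 b row(s) → 6 output row(s).
- v row (venue_id=8): matches 5 b row(s) → 5 output row(s).
- v row (venue_id=3): matches 4 b row(s) → 4 output row(s).
- v row (venue_id=9): matches 6 b row(s) → 6 output row(s).
- v row (venue_id=7): matches 5 b row(s) → 5 output row(s).
- v row (venue_id=3): matches 4 b row(s) → 4 output row(s).
- v row (venue_id=7): matches 5 b row(s) → 5 output row(s).
- 1 b row(s) had no v match → kept, v columns NULL.
Total: 35 matched + 1 padded = 36 rows.

36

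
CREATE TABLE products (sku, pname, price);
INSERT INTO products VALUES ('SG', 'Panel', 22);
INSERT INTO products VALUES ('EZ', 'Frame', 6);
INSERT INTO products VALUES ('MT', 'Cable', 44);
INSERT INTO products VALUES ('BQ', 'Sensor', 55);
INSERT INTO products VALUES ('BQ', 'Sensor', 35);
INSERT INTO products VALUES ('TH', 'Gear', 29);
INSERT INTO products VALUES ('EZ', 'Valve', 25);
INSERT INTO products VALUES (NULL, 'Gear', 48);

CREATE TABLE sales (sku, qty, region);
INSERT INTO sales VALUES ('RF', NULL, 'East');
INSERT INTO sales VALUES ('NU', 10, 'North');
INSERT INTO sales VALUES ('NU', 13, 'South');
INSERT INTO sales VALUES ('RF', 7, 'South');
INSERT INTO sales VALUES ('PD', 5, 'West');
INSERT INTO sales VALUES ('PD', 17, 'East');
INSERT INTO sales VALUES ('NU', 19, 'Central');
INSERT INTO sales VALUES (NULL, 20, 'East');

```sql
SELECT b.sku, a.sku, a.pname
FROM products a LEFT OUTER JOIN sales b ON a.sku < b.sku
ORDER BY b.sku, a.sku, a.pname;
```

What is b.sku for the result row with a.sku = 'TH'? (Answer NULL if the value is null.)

LEFT JOIN keeps every row from `products`; unmatched rows get NULL for `sales`'s columns.
Matching on a.sku < b.sku. A NULL in a compared column never satisfies the condition.
- a (sku=SG) has no partner → padded with NULL.
- a (sku=EZ) pairs with 7 row(s) of b.
- a (sku=MT) pairs with 7 row(s) of b.
- a (sku=BQ) pairs with 7 row(s) of b.
- a (sku=BQ) pairs with 7 row(s) of b.
- a (sku=TH) has no partner → padded with NULL.
- a (sku=EZ) pairs with 7 row(s) of b.
- a (sku=NULL) has no partner → padded with NULL.

NULL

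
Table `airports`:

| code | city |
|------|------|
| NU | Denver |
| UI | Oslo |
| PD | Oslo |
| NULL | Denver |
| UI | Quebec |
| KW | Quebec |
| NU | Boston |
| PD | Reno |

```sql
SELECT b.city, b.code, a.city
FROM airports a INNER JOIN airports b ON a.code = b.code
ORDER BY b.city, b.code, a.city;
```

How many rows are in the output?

13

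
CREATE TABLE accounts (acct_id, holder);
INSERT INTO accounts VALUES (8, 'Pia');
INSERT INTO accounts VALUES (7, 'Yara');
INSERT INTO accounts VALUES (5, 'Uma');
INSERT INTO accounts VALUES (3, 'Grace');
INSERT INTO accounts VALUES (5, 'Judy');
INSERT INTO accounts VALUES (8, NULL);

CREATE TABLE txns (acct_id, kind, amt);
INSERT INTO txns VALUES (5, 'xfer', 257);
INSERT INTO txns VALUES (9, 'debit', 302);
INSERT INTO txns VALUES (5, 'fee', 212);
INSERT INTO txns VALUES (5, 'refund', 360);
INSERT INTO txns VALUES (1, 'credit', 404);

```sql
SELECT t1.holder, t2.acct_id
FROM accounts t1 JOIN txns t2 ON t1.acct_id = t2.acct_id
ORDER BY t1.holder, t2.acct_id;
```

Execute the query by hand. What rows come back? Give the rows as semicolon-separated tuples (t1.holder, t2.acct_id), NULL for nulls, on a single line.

(Judy, 5); (Judy, 5); (Judy, 5); (Uma, 5); (Uma, 5); (Uma, 5)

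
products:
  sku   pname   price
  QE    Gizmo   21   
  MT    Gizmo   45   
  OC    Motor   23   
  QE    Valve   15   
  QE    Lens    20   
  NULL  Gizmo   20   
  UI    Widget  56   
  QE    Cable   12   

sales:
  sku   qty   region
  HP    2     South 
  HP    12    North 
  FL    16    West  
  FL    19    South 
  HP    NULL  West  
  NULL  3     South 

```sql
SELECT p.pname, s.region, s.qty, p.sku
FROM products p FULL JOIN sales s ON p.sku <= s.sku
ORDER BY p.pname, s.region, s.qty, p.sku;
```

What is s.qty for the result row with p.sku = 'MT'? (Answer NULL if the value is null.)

NULL

FULL OUTER JOIN keeps every row from both sides; unmatched rows get NULL for the other side's columns.
Matching on p.sku <= s.sku. A NULL in a compared column never satisfies the condition.
- sku=QE: no s row matches, row kept with s columns NULL.
- sku=MT: no s row matches, row kept with s columns NULL.
- sku=OC: no s row matches, row kept with s columns NULL.
- sku=QE: no s row matches, row kept with s columns NULL.
- sku=QE: no s row matches, row kept with s columns NULL.
- sku=NULL: no s row matches, row kept with s columns NULL.
- sku=UI: no s row matches, row kept with s columns NULL.
- sku=QE: no s row matches, row kept with s columns NULL.
- 6 s row(s) had no p match → kept, p columns NULL.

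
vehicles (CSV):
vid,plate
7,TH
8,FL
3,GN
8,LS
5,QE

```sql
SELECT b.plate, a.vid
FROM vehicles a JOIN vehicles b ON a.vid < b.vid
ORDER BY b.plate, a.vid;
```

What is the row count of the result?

9

INNER JOIN keeps only pairs where the ON condition holds.
Matching on a.vid < b.vid.
- vid=7: 2 matching b row(s), so 2 row(s) emitted.
- vid=8: no matching b row, dropped.
- vid=3: 4 matching b row(s), so 4 row(s) emitted.
- vid=8: no matching b row, dropped.
- vid=5: 3 matching b row(s), so 3 row(s) emitted.
Total: 9 rows.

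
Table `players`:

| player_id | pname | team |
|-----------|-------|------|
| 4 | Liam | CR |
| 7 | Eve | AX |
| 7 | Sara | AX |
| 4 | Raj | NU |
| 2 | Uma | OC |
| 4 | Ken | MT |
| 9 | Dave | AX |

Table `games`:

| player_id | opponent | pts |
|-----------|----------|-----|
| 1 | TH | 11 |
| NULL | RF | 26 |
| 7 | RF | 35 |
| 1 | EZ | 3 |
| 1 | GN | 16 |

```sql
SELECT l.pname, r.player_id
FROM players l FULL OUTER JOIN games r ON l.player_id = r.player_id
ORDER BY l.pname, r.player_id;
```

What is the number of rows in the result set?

FULL OUTER JOIN keeps every row from both sides; unmatched rows get NULL for the other side's columns.
Matching on l.player_id = r.player_id. A NULL in a compared column never satisfies the condition.
Matched pairs: 2; unmatched l rows kept: 5; unmatched r rows kept: 4.
Total: 2 matched + 9 padded = 11 rows.

11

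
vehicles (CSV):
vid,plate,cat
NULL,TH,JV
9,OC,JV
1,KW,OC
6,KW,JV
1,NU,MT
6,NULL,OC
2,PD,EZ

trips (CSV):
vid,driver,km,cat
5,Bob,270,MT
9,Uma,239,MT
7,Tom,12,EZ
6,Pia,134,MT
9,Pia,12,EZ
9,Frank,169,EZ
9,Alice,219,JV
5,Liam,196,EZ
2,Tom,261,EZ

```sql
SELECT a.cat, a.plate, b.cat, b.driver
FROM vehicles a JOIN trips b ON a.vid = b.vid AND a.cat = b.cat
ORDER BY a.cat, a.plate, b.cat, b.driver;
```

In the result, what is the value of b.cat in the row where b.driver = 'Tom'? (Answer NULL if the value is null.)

EZ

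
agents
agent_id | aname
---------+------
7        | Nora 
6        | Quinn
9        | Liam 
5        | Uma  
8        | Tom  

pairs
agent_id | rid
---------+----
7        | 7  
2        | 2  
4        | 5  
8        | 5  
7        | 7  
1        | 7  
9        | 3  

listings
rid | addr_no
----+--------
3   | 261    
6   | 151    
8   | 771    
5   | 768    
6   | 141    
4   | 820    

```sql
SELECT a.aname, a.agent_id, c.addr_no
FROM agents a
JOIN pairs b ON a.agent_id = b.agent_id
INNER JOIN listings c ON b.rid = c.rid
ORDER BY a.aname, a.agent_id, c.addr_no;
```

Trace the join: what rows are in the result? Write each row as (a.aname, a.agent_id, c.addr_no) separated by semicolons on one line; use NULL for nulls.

(Liam, 9, 261); (Tom, 8, 768)

Joins associate left-to-right: agents INNER JOIN pairs on agent_id gives 4 intermediate row(s).
Then INNER JOIN `listings c` on rid: keep only rows whose b.rid appears in c.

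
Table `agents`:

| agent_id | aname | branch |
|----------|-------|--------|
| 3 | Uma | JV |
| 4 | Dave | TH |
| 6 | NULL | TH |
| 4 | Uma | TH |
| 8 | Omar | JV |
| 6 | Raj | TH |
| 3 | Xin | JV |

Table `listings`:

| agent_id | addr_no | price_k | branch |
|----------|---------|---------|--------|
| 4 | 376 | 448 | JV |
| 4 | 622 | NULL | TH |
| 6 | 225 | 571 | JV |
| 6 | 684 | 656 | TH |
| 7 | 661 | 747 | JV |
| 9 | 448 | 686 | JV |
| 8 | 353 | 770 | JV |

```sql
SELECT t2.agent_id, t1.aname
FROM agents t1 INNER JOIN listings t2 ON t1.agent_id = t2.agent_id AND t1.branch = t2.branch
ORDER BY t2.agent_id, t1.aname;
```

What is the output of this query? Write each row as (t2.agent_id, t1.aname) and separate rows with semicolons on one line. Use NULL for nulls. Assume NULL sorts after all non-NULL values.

(4, Dave); (4, Uma); (6, Raj); (6, NULL); (8, Omar)

INNER JOIN keeps only pairs where the ON condition holds.
Matching on t1.agent_id = t2.agent_id AND t1.branch = t2.branch.
- t1[0] agent_id=3, branch=JV → no match; dropped.
- t1[1] agent_id=4, branch=TH → 1 match(es) in t2 → 1 row(s).
- t1[2] agent_id=6, branch=TH → 1 match(es) in t2 → 1 row(s).
- t1[3] agent_id=4, branch=TH → 1 match(es) in t2 → 1 row(s).
- t1[4] agent_id=8, branch=JV → 1 match(es) in t2 → 1 row(s).
- t1[5] agent_id=6, branch=TH → 1 match(es) in t2 → 1 row(s).
- t1[6] agent_id=3, branch=JV → no match; dropped.
After projecting and ordering:
t2.agent_id | t1.aname
4 | Dave
4 | Uma
6 | Raj
6 | NULL
8 | Omar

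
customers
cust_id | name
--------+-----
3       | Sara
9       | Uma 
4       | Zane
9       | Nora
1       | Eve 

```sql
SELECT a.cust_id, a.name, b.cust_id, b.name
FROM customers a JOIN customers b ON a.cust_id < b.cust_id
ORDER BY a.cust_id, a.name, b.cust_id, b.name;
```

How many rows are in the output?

INNER JOIN keeps only pairs where the ON condition holds.
Matching on a.cust_id < b.cust_id.
- a (cust_id=3) pairs with 3 row(s) of b.
- a (cust_id=9) has no partner → excluded.
- a (cust_id=4) pairs with 2 row(s) of b.
- a (cust_id=9) has no partner → excluded.
- a (cust_id=1) pairs with 4 row(s) of b.
Total: 9 rows.

9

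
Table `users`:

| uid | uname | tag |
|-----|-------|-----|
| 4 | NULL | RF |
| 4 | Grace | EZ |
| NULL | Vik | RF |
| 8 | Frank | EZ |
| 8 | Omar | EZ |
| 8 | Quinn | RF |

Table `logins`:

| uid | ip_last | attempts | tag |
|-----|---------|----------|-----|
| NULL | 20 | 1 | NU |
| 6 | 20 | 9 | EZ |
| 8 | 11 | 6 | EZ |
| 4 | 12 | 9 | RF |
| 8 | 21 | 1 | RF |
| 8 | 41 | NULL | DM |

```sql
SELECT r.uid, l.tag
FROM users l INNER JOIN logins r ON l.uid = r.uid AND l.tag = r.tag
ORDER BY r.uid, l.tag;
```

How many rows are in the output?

INNER JOIN keeps only pairs where the ON condition holds.
Matching on l.uid = r.uid AND l.tag = r.tag. A NULL in a compared column never satisfies the condition.
- uid=4, tag=RF: 1 matching r row(s), so 1 row(s) emitted.
- uid=4, tag=EZ: no matching r row, dropped.
- uid=NULL, tag=RF: no matching r row, dropped.
- uid=8, tag=EZ: 1 matching r row(s), so 1 row(s) emitted.
- uid=8, tag=EZ: 1 matching r row(s), so 1 row(s) emitted.
- uid=8, tag=RF: 1 matching r row(s), so 1 row(s) emitted.
Total: 4 rows.

4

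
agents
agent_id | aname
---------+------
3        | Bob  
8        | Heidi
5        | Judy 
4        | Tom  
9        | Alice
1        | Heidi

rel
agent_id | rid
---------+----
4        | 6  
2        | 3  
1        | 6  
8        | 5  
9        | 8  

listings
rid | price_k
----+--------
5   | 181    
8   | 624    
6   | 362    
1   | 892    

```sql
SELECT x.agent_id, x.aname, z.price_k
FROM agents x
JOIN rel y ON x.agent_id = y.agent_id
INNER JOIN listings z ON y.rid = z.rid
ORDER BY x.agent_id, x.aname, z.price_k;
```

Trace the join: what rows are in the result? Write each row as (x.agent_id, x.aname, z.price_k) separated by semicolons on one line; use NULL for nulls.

(1, Heidi, 362); (4, Tom, 362); (8, Heidi, 181); (9, Alice, 624)

Step 1 — x INNER JOIN y on agent_id → 4 row(s).
Then INNER JOIN `listings z` on rid: keep only rows whose y.rid appears in z.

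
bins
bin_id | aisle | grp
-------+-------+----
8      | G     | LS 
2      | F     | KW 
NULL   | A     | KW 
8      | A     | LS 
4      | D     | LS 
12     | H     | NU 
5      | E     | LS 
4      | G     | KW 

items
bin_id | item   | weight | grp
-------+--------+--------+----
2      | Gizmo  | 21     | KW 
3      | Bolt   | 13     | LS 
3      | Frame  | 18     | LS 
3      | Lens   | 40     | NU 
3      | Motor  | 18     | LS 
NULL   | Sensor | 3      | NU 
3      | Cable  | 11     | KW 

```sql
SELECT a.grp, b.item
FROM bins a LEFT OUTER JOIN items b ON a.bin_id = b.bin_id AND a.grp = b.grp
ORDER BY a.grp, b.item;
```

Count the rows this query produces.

LEFT JOIN keeps every row from `bins`; unmatched rows get NULL for `items`'s columns.
Matching on a.bin_id = b.bin_id AND a.grp = b.grp. A NULL in a compared column never satisfies the condition.
- a row (bin_id=8, grp=LS): no match → kept, b columns NULL.
- a row (bin_id=2, grp=KW): matches 1 b row(s) → 1 output row(s).
- a row (bin_id=NULL, grp=KW): no match → kept, b columns NULL.
- a row (bin_id=8, grp=LS): no match → kept, b columns NULL.
- a row (bin_id=4, grp=LS): no match → kept, b columns NULL.
- a row (bin_id=12, grp=NU): no match → kept, b columns NULL.
- a row (bin_id=5, grp=LS): no match → kept, b columns NULL.
- a row (bin_id=4, grp=KW): no match → kept, b columns NULL.
Total: 1 matched + 7 padded = 8 rows.

8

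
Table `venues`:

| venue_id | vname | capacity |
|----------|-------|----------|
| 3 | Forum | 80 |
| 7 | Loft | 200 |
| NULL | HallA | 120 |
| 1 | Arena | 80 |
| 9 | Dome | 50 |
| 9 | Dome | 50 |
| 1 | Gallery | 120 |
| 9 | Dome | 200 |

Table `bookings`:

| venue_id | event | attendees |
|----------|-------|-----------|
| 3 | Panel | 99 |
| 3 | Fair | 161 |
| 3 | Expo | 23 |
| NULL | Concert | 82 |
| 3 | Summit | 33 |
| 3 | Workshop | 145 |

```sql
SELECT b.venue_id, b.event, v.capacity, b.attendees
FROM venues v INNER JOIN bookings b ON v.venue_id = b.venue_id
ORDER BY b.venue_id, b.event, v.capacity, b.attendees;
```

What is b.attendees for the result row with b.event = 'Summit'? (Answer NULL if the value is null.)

INNER JOIN keeps only pairs where the ON condition holds.
Matching on v.venue_id = b.venue_id. A NULL in a compared column never satisfies the condition.
- v row (venue_id=3): matches 5 b row(s) → 5 output row(s).
- v row (venue_id=7): no match → dropped.
- v row (venue_id=NULL): no match → dropped.
- v row (venue_id=1): no match → dropped.
- v row (venue_id=9): no match → dropped.
- v row (venue_id=9): no match → dropped.
- v row (venue_id=1): no match → dropped.
- v row (venue_id=9): no match → dropped.

33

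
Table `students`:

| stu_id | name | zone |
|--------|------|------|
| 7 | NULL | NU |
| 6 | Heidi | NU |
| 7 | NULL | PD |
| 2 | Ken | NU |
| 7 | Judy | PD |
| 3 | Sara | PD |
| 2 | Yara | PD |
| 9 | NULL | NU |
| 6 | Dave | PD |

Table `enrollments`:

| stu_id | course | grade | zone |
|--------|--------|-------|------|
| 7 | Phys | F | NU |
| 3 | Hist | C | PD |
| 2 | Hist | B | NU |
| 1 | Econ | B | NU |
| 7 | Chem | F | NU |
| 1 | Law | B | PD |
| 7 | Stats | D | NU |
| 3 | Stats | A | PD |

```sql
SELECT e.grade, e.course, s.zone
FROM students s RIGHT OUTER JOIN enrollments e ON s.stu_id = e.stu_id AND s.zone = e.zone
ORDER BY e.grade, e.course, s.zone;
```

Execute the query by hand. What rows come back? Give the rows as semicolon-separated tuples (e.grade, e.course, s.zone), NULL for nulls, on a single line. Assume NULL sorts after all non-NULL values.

RIGHT JOIN keeps every row from `enrollments`; unmatched rows get NULL for `students`'s columns.
Matching on s.stu_id = e.stu_id AND s.zone = e.zone.
Matched pairs: 6; unmatched e rows kept: 2.

(A, Stats, PD); (B, Econ, NULL); (B, Hist, NU); (B, Law, NULL); (C, Hist, PD); (D, Stats, NU); (F, Chem, NU); (F, Phys, NU)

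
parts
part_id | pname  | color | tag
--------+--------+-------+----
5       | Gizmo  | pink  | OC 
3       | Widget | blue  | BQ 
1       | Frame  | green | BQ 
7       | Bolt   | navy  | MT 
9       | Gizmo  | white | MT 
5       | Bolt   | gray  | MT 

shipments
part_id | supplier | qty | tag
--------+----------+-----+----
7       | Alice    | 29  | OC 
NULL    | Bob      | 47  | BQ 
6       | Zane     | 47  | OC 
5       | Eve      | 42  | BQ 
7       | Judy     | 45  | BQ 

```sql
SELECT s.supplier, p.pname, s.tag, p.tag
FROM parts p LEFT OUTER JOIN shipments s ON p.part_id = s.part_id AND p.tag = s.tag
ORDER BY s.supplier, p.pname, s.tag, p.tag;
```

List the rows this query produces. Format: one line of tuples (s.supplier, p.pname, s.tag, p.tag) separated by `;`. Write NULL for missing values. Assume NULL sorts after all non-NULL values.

LEFT JOIN keeps every row from `parts`; unmatched rows get NULL for `shipments`'s columns.
Matching on p.part_id = s.part_id AND p.tag = s.tag. A NULL in a compared column never satisfies the condition.
- p[0] part_id=5, tag=OC → no match; kept with NULLs on the s side.
- p[1] part_id=3, tag=BQ → no match; kept with NULLs on the s side.
- p[2] part_id=1, tag=BQ → no match; kept with NULLs on the s side.
- p[3] part_id=7, tag=MT → no match; kept with NULLs on the s side.
- p[4] part_id=9, tag=MT → no match; kept with NULLs on the s side.
- p[5] part_id=5, tag=MT → no match; kept with NULLs on the s side.
After projecting and ordering:
s.supplier | p.pname | s.tag | p.tag
NULL | Bolt | NULL | MT
NULL | Bolt | NULL | MT
NULL | Frame | NULL | BQ
NULL | Gizmo | NULL | MT
NULL | Gizmo | NULL | OC
NULL | Widget | NULL | BQ

(NULL, Bolt, NULL, MT); (NULL, Bolt, NULL, MT); (NULL, Frame, NULL, BQ); (NULL, Gizmo, NULL, MT); (NULL, Gizmo, NULL, OC); (NULL, Widget, NULL, BQ)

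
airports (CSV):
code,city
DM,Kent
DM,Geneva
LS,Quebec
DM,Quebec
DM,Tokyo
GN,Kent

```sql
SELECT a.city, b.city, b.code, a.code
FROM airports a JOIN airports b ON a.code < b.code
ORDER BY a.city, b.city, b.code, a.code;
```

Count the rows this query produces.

INNER JOIN keeps only pairs where the ON condition holds.
Matching on a.code < b.code.
Matched pairs: 9.
Total: 9 rows.

9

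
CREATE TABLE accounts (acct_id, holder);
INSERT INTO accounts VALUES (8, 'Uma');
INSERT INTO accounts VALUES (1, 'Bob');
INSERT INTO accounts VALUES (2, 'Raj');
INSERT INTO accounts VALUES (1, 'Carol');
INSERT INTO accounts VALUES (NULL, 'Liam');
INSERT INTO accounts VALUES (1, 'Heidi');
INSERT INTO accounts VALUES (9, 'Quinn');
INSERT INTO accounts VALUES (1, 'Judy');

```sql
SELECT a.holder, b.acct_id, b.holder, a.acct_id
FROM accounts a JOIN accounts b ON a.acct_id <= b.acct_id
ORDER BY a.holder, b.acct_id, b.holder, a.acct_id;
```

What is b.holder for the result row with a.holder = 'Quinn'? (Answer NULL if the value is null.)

Quinn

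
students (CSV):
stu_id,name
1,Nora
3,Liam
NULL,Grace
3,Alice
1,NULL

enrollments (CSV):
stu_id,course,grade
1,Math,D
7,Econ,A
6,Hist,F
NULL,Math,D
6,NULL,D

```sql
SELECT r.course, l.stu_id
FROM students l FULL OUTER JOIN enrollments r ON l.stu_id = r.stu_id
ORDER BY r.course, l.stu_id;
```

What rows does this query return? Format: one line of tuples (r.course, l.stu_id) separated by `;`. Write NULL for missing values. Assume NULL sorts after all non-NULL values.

FULL OUTER JOIN keeps every row from both sides; unmatched rows get NULL for the other side's columns.
Matching on l.stu_id = r.stu_id. A NULL in a compared column never satisfies the condition.
Matched pairs: 2; unmatched l rows kept: 3; unmatched r rows kept: 4.

(Econ, NULL); (Hist, NULL); (Math, 1); (Math, 1); (Math, NULL); (NULL, 3); (NULL, 3); (NULL, NULL); (NULL, NULL)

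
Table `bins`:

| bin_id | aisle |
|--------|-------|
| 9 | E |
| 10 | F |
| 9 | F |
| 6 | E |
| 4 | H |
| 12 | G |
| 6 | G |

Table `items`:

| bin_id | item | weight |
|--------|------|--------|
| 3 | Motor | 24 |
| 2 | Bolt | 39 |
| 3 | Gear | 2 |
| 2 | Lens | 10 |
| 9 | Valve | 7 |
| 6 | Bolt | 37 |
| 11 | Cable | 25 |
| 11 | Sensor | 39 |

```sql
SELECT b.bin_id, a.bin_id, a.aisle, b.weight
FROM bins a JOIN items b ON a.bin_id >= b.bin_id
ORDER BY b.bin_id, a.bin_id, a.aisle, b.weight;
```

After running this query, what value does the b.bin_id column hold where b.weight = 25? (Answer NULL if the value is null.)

INNER JOIN keeps only pairs where the ON condition holds.
Matching on a.bin_id >= b.bin_id.
Matched pairs: 40.

11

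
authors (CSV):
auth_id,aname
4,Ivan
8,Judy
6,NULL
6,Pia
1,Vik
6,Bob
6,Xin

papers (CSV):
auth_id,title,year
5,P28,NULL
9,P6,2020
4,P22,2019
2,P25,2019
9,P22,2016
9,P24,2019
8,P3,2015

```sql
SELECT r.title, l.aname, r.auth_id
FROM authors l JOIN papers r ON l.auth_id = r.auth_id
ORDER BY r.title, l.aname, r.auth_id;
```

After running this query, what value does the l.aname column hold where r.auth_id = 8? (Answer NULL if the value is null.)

Judy

INNER JOIN keeps only pairs where the ON condition holds.
Matching on l.auth_id = r.auth_id.
- l (auth_id=4) pairs with 1 row(s) of r.
- l (auth_id=8) pairs with 1 row(s) of r.
- l (auth_id=6) has no partner → excluded.
- l (auth_id=6) has no partner → excluded.
- l (auth_id=1) has no partner → excluded.
- l (auth_id=6) has no partner → excluded.
- l (auth_id=6) has no partner → excluded.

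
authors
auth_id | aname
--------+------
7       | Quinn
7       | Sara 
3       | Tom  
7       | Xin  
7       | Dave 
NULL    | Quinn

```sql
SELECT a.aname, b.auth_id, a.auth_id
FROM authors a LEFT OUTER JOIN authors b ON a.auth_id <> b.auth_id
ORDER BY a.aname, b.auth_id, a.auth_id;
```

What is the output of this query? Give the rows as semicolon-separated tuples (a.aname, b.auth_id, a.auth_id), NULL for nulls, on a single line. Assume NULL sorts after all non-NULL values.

(Dave, 3, 7); (Quinn, 3, 7); (Quinn, NULL, NULL); (Sara, 3, 7); (Tom, 7, 3); (Tom, 7, 3); (Tom, 7, 3); (Tom, 7, 3); (Xin, 3, 7)

LEFT JOIN keeps every row from `authors a`; unmatched rows get NULL for `authors b`'s columns.
Matching on a.auth_id <> b.auth_id. A NULL in a compared column never satisfies the condition.
- a row (auth_id=7): matches 1 b row(s) → 1 output row(s).
- a row (auth_id=7): matches 1 b row(s) → 1 output row(s).
- a row (auth_id=3): matches 4 b row(s) → 4 output row(s).
- a row (auth_id=7): matches 1 b row(s) → 1 output row(s).
- a row (auth_id=7): matches 1 b row(s) → 1 output row(s).
- a row (auth_id=NULL): no match → kept, b columns NULL.
After projecting and ordering:
a.aname | b.auth_id | a.auth_id
Dave | 3 | 7
Quinn | 3 | 7
Quinn | NULL | NULL
Sara | 3 | 7
Tom | 7 | 3
Tom | 7 | 3
Tom | 7 | 3
Tom | 7 | 3
Xin | 3 | 7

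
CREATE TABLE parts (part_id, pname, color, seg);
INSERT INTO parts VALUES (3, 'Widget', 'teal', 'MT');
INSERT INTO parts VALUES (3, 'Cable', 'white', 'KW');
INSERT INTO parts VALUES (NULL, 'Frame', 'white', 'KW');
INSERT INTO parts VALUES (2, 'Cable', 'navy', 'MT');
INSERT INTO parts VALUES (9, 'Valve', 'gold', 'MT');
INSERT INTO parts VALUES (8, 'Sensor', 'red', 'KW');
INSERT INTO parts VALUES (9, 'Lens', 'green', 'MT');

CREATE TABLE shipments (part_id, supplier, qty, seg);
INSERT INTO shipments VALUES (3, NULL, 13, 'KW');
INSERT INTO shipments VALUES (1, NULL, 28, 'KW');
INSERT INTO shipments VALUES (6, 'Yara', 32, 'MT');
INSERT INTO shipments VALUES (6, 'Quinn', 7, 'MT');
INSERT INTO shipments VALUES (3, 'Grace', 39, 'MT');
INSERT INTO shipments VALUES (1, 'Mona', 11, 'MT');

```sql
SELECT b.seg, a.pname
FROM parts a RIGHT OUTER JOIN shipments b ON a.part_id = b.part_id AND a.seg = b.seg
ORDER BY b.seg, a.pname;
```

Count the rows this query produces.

6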